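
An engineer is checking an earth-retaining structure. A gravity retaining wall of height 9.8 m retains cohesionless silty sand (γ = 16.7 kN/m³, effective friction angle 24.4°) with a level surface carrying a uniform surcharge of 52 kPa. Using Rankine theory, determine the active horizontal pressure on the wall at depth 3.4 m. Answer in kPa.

K_a = (1 − sin φ)/(1 + sin φ) = 0.4153.
σ_v = γz + q = 16.7 × 3.4 + 52 = 108.8 kPa.
σ_h = K_a σ_v = 0.4153 × 108.8 = 45.18 kPa.

45.2 kPa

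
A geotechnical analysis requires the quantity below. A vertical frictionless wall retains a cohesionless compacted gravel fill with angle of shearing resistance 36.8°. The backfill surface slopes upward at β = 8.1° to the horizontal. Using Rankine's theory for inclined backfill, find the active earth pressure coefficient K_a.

K_a = cos β · (cos β − √(cos²β − cos²φ)) / (cos β + √(cos²β − cos²φ)).
cos β = 0.9900, cos φ = 0.8007, √(cos²β − cos²φ) = 0.5822.
K_a = 0.9900 × (0.9900 − 0.5822)/(0.9900 + 0.5822) = 0.2568.

0.257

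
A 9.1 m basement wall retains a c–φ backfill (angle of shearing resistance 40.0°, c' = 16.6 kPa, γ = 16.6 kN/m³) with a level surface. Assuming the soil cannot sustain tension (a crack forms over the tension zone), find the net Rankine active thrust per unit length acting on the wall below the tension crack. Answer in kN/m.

K_a = 0.2174; √K_a = 0.4663.
Tension-crack depth z_c = 2c/(γ√K_a) = 2×16.6/(16.6×0.4663) = 4.289 m.
σ_a at base = K_a γ H − 2c√K_a = 0.2174×16.6×9.1 − 2×16.6×0.4663 = 17.37 kPa.
P_a = ½ × 17.37 × (H − z_c) = 0.5×17.37×4.811 = 41.77 kN/m.

41.8 kN/m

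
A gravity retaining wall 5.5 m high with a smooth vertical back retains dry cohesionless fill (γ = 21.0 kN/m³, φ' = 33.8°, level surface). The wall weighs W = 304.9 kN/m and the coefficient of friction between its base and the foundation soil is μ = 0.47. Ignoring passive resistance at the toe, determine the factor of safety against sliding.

1.58

K_a = tan²(45° − 33.8°/2) = 0.2851.
P_a = ½K_aγH² = 0.5×0.2851×21.0×5.5² = 90.56 kN/m, acting at H/3 = 1.833 m above the base.
FS_sliding = μW / P_a = 0.47×304.9 / 90.56 = 1.582.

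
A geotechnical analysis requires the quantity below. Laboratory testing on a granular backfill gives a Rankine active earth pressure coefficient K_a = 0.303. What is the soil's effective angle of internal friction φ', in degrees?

32.3°

K_a = tan²(45° − φ/2) ⇒ 45° − φ/2 = arctan(√0.303) = 28.83°.
φ = 2(45° − 28.83°) = 32.34°.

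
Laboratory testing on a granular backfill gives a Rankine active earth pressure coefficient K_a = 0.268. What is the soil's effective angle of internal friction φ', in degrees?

K_a = tan²(45° − φ/2) ⇒ 45° − φ/2 = arctan(√0.268) = 27.37°.
φ = 2(45° − 27.37°) = 35.26°.

35.3°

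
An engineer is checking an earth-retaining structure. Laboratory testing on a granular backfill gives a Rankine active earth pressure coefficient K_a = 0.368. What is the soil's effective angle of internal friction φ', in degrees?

27.5°

K_a = tan²(45° − φ/2) ⇒ 45° − φ/2 = arctan(√0.368) = 31.24°.
φ = 2(45° − 31.24°) = 27.52°.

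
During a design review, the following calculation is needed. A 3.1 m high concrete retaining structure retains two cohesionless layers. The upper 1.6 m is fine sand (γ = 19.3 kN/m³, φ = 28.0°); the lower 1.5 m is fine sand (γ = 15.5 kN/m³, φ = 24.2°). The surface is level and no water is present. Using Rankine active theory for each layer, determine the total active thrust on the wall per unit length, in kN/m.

K_a1 = tan²(45°−28.0°/2) = 0.3610; K_a2 = tan²(45°−24.2°/2) = 0.4185.
Layer 1: σ at base = K_a1 γ₁ h₁ = 11.15 kPa; P₁ = ½×11.15×1.6 = 8.919.
Layer 2: σ_v at top = γ₁h₁ = 30.88; σ_h top = K_a2×30.88 = 12.92; σ_h base = K_a2×(30.88+15.5×1.5) = 22.65.
P₂ = ½(12.92+22.65)×1.5 = 26.68. Total P_a = 8.919+26.68 = 35.60 kN/m.

35.6 kN/m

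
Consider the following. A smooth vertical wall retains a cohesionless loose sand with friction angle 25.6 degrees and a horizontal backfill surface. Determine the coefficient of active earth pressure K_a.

K_a = (1 − sin φ)/(1 + sin φ) = (1 − sin 25.6°)/(1 + sin 25.6°) = 0.3966.

0.397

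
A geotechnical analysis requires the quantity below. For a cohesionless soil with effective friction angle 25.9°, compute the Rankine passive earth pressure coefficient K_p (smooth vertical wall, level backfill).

K_p = (1 + sin φ)/(1 − sin φ) = tan²(45° + 25.9°/2) = 2.551.

2.55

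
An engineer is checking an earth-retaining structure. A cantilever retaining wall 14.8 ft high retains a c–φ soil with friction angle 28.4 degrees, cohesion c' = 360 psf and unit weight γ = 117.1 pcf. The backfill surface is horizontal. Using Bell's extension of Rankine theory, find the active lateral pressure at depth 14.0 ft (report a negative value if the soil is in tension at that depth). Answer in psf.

K_a = (1 − sin φ)/(1 + sin φ) = 0.3554.
σ_a = K_a γ z − 2c√K_a = 0.3554×117.1×14.0 − 2×360×0.5961 = 153.4 psf.

153 psf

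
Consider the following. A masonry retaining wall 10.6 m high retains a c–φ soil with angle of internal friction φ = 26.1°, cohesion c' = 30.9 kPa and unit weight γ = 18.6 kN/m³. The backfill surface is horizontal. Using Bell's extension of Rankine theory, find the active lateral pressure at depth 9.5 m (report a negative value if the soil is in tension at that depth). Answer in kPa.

K_a = (1 − sin φ)/(1 + sin φ) = 0.3889.
σ_a = K_a γ z − 2c√K_a = 0.3889×18.6×9.5 − 2×30.9×0.6237 = 30.19 kPa.

30.2 kPa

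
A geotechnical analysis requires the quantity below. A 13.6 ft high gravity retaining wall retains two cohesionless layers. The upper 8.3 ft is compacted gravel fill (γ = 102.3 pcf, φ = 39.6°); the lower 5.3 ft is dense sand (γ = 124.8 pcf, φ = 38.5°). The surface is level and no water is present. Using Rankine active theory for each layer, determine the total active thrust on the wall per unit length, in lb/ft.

K_a1 = tan²(45°−39.6°/2) = 0.2214; K_a2 = tan²(45°−38.5°/2) = 0.2327.
Layer 1: σ at base = K_a1 γ₁ h₁ = 188.0 psf; P₁ = ½×188.0×8.3 = 780.3.
Layer 2: σ_v at top = γ₁h₁ = 849.1; σ_h top = K_a2×849.1 = 197.5; σ_h base = K_a2×(849.1+124.8×5.3) = 351.4.
P₂ = ½(197.5+351.4)×5.3 = 1455. Total P_a = 780.3+1455 = 2235 lb/ft.

2240 lb/ft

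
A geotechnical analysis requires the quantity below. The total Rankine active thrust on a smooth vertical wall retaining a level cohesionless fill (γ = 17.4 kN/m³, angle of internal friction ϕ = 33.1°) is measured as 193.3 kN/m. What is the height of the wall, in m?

8.70 m

K_a = 0.2936. P_a = ½ K_a γ H² ⇒ H = √(2P_a/(K_a γ)).
H = √(2×193.3/(0.2936×17.4)) = 8.700 m.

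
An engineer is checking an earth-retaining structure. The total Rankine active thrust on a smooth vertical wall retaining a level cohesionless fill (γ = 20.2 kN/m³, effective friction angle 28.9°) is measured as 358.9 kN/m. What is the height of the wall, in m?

10.1 m

K_a = 0.3484. P_a = ½ K_a γ H² ⇒ H = √(2P_a/(K_a γ)).
H = √(2×358.9/(0.3484×20.2)) = 10.10 m.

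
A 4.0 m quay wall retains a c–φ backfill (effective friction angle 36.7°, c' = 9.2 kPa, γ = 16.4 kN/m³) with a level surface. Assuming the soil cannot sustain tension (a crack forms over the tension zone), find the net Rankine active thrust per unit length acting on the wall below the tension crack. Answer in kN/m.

6.43 kN/m

K_a = 0.2519; √K_a = 0.5019.
Tension-crack depth z_c = 2c/(γ√K_a) = 2×9.2/(16.4×0.5019) = 2.236 m.
σ_a at base = K_a γ H − 2c√K_a = 0.2519×16.4×4.0 − 2×9.2×0.5019 = 7.288 kPa.
P_a = ½ × 7.288 × (H − z_c) = 0.5×7.288×1.764 = 6.429 kN/m.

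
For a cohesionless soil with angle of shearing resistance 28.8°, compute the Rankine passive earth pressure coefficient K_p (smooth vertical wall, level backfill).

K_p = (1 + sin φ)/(1 − sin φ) = tan²(45° + 28.8°/2) = 2.859.

2.86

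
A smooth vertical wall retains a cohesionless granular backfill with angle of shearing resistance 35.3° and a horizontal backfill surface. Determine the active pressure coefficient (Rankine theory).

K_a = (1 − sin φ)/(1 + sin φ) = (1 − sin 35.3°)/(1 + sin 35.3°) = 0.2675.

0.268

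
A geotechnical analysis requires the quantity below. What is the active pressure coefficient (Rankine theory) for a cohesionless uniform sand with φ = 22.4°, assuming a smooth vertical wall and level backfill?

K_a = tan²(45° − φ/2) = tan²(33.80°) = 0.4482.

0.448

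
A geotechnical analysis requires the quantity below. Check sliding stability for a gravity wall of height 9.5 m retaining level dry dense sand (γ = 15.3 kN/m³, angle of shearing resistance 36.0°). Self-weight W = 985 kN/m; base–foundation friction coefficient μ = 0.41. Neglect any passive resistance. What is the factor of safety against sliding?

2.25

K_a = tan²(45° − 36.0°/2) = 0.2596.
P_a = ½K_aγH² = 0.5×0.2596×15.3×9.5² = 179.2 kN/m, acting at H/3 = 3.167 m above the base.
FS_sliding = μW / P_a = 0.41×985 / 179.2 = 2.253.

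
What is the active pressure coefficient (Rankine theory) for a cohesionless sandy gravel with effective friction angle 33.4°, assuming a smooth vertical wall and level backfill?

K_a = tan²(45° − φ/2) = tan²(28.30°) = 0.2899.

0.290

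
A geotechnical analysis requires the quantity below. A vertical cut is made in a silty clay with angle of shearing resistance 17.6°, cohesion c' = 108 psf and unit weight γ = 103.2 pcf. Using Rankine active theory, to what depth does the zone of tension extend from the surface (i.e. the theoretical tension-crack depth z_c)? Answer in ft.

2.86 ft

K_a = tan²(45° − 17.6°/2) = 0.5357; √K_a = 0.7319.
The active pressure is zero where K_a γ z = 2c√K_a, so z_c = 2c/(γ√K_a) = 2×108/(103.2×0.7319) = 2.860 ft.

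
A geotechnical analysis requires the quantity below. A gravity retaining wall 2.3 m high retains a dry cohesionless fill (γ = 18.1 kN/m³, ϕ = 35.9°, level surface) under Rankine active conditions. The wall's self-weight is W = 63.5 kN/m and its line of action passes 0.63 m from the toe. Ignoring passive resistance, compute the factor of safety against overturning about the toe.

K_a = tan²(45° − 35.9°/2) = 0.2607.
P_a = ½K_aγH² = 0.5×0.2607×18.1×2.3² = 12.48 kN/m, acting at H/3 = 0.7667 m above the base.
Overturning moment M_o = P_a × H/3 = 12.48 × 0.7667 = 9.570.
Resisting moment M_r = W × 0.63 = 63.5 × 0.63 = 40.01.
FS_overturning = M_r/M_o = 40.01/9.570 = 4.180.

4.18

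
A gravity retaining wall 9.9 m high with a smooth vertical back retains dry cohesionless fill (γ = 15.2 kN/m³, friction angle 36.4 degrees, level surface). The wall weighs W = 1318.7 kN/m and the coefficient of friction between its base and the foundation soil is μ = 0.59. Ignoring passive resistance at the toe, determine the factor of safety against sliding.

4.09

K_a = tan²(45° − 36.4°/2) = 0.2552.
P_a = ½K_aγH² = 0.5×0.2552×15.2×9.9² = 190.1 kN/m, acting at H/3 = 3.300 m above the base.
FS_sliding = μW / P_a = 0.59×1318.7 / 190.1 = 4.094.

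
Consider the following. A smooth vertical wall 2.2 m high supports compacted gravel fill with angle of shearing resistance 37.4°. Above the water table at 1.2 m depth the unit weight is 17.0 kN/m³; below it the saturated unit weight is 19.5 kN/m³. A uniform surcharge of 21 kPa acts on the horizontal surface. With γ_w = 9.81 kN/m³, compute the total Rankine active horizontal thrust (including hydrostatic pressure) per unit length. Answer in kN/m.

K_a = tan²(45° − φ/2) = 0.2443.
γ' = 19.5 − 9.81 = 9.690 kN/m³. h₂ = H − d_w = 1.0 m.
σ'_h: at surface K_a·q = 5.130; at WT K_a(q+γd_w) = 10.11; at base K_a(q+γd_w+γ'h₂) = 12.48 kPa.
P₁ = ½(5.130+10.11)×1.2 = 9.145; P₂ = ½(10.11+12.48)×1.0 = 11.30; P_w = ½γ_w h₂² = 4.905.
Total = 9.145+11.30+4.905 = 25.35 kN/m.

25.3 kN/m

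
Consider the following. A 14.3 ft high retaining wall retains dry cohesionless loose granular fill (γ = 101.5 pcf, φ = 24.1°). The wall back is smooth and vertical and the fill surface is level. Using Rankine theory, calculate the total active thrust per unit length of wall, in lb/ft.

4360 lb/ft

K_a = tan²(45° − φ/2) = 0.4201.
P_a = ½ K_a γ H² = 0.5 × 0.4201 × 101.5 × 14.3² = 4360 lb/ft.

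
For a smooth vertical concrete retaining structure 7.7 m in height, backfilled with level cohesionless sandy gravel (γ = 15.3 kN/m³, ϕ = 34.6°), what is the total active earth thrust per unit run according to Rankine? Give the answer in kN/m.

125 kN/m

K_a = tan²(45° − φ/2) = 0.2756.
P_a = ½ K_a γ H² = 0.5 × 0.2756 × 15.3 × 7.7² = 125.0 kN/m.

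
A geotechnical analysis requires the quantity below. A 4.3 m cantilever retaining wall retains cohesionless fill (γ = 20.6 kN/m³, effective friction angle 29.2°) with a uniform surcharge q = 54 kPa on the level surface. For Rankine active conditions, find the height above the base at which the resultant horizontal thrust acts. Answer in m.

K_a = 0.3442.
Triangular part P₁ = ½K_aγH² = 65.55 at H/3 = 1.433 m; rectangular part P₂ = K_a q H = 79.93 at H/2 = 2.150 m.
ȳ = (P₁·1.433 + P₂·2.150)/(P₁+P₂) = 1.827 m.

1.83 m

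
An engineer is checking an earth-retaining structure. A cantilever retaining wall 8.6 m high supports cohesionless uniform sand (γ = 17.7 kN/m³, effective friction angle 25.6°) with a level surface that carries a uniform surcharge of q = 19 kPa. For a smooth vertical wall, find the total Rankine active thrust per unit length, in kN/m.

K_a = tan²(45° − φ/2) = 0.3966.
Soil triangle: ½ K_a γ H² = 0.5×0.3966×17.7×8.6² = 259.6 kN/m.
Surcharge rectangle: K_a q H = 0.3966×19×8.6 = 64.80 kN/m.
Total = 259.6 + 64.80 = 324.4 kN/m.

324 kN/m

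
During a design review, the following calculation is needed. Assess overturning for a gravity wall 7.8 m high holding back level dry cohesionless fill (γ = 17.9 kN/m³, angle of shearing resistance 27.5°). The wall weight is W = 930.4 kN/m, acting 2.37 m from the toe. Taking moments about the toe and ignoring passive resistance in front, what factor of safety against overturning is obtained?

K_a = tan²(45° − 27.5°/2) = 0.3682.
P_a = ½K_aγH² = 0.5×0.3682×17.9×7.8² = 200.5 kN/m, acting at H/3 = 2.600 m above the base.
Overturning moment M_o = P_a × H/3 = 200.5 × 2.600 = 521.3.
Resisting moment M_r = W × 2.37 = 930.4 × 2.37 = 2205.
FS_overturning = M_r/M_o = 2205/521.3 = 4.230.

4.23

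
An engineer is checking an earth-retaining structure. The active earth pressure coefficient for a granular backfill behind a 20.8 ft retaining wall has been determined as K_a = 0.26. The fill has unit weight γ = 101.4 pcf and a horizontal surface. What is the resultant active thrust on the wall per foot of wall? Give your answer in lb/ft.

P = ½ K_a γ H² = 0.5 × 0.26 × 101.4 × 20.8² = 5703 lb/ft.

5700 lb/ft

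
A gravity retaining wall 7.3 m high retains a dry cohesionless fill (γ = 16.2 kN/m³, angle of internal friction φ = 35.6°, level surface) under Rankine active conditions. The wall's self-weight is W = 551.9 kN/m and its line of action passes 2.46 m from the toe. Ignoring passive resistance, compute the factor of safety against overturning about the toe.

K_a = tan²(45° − 35.6°/2) = 0.2641.
P_a = ½K_aγH² = 0.5×0.2641×16.2×7.3² = 114.0 kN/m, acting at H/3 = 2.433 m above the base.
Overturning moment M_o = P_a × H/3 = 114.0 × 2.433 = 277.4.
Resisting moment M_r = W × 2.46 = 551.9 × 2.46 = 1358.
FS_overturning = M_r/M_o = 1358/277.4 = 4.894.

4.89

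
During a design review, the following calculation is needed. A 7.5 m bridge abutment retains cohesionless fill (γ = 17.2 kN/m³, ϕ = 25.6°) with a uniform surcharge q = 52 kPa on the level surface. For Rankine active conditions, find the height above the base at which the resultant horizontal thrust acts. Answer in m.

3.06 m

K_a = 0.3966.
Triangular part P₁ = ½K_aγH² = 191.8 at H/3 = 2.500 m; rectangular part P₂ = K_a q H = 154.7 at H/2 = 3.750 m.
ȳ = (P₁·2.500 + P₂·3.750)/(P₁+P₂) = 3.058 m.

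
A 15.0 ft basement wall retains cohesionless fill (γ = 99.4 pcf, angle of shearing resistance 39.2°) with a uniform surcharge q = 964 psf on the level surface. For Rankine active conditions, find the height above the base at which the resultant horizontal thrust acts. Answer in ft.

6.41 ft

K_a = 0.2255.
Triangular part P₁ = ½K_aγH² = 2521 at H/3 = 5.000 ft; rectangular part P₂ = K_a q H = 3260 at H/2 = 7.500 ft.
ȳ = (P₁·5.000 + P₂·7.500)/(P₁+P₂) = 6.410 ft.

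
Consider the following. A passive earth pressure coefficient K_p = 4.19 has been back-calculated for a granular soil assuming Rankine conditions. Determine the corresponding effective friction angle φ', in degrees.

K_p = (1+sin φ)/(1−sin φ) ⇒ sin φ = (K_p − 1)/(K_p + 1) = 0.6146.
φ = arcsin(0.6146) = 37.93°.

37.9°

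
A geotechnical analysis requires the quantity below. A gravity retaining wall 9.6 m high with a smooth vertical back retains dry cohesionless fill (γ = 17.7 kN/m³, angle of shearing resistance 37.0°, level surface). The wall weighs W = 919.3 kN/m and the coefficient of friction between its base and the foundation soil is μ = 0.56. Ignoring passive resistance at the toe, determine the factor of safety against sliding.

2.54

K_a = tan²(45° − 37.0°/2) = 0.2486.
P_a = ½K_aγH² = 0.5×0.2486×17.7×9.6² = 202.7 kN/m, acting at H/3 = 3.200 m above the base.
FS_sliding = μW / P_a = 0.56×919.3 / 202.7 = 2.539.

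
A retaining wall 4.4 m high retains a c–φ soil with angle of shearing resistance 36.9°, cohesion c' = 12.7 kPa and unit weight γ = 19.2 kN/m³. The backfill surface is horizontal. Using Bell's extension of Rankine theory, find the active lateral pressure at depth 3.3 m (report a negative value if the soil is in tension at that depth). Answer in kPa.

K_a = (1 − sin φ)/(1 + sin φ) = 0.2497.
σ_a = K_a γ z − 2c√K_a = 0.2497×19.2×3.3 − 2×12.7×0.4997 = 3.128 kPa.

3.13 kPa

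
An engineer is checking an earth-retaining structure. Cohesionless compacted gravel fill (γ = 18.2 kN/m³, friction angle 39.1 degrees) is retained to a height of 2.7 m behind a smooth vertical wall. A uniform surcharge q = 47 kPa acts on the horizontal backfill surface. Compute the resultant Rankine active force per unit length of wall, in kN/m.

K_a = tan²(45° − φ/2) = 0.2265.
Soil triangle: ½ K_a γ H² = 0.5×0.2265×18.2×2.7² = 15.02 kN/m.
Surcharge rectangle: K_a q H = 0.2265×47×2.7 = 28.74 kN/m.
Total = 15.02 + 28.74 = 43.77 kN/m.

43.8 kN/m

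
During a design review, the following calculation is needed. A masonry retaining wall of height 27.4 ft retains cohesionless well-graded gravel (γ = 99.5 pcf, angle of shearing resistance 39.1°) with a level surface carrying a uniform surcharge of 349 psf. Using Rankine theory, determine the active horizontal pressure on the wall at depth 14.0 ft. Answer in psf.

K_a = (1 − sin φ)/(1 + sin φ) = 0.2265.
σ_v = γz + q = 99.5 × 14.0 + 349 = 1742 psf.
σ_h = K_a σ_v = 0.2265 × 1742 = 394.5 psf.

395 psf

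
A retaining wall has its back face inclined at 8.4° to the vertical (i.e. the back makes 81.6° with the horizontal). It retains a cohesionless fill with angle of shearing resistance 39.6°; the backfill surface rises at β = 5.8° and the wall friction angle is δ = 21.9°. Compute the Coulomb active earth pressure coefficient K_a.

0.282

K_a = sin²(α+φ) / [sin²α · sin(α−δ) · (1 + √{sin(φ+δ)sin(φ−β) / (sin(α−δ)sin(α+β))})²].
With α = 81.6°, φ = 39.6°, δ = 21.9°, β = 5.8°: K_a = 0.2818.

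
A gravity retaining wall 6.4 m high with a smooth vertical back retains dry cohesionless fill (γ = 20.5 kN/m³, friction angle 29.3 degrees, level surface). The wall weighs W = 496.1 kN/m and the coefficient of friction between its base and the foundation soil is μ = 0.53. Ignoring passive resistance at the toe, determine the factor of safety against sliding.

K_a = tan²(45° − 29.3°/2) = 0.3428.
P_a = ½K_aγH² = 0.5×0.3428×20.5×6.4² = 143.9 kN/m, acting at H/3 = 2.133 m above the base.
FS_sliding = μW / P_a = 0.53×496.1 / 143.9 = 1.827.

1.83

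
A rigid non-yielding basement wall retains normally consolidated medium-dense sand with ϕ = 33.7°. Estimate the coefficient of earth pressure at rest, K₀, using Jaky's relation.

0.445

K₀ = 1 − sin φ' = 1 − sin 33.7° = 0.4452.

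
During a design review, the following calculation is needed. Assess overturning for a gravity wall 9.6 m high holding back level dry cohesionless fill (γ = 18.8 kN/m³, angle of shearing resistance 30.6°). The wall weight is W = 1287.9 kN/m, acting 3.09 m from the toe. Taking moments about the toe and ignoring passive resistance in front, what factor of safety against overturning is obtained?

4.41

K_a = tan²(45° − 30.6°/2) = 0.3253.
P_a = ½K_aγH² = 0.5×0.3253×18.8×9.6² = 281.8 kN/m, acting at H/3 = 3.200 m above the base.
Overturning moment M_o = P_a × H/3 = 281.8 × 3.200 = 901.9.
Resisting moment M_r = W × 3.09 = 1287.9 × 3.09 = 3980.
FS_overturning = M_r/M_o = 3980/901.9 = 4.412.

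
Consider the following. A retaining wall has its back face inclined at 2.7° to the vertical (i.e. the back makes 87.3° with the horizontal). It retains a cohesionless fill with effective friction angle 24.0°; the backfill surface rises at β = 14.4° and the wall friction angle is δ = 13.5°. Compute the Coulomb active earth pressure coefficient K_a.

0.513

K_a = sin²(α+φ) / [sin²α · sin(α−δ) · (1 + √{sin(φ+δ)sin(φ−β) / (sin(α−δ)sin(α+β))})²].
With α = 87.3°, φ = 24.0°, δ = 13.5°, β = 14.4°: K_a = 0.5133.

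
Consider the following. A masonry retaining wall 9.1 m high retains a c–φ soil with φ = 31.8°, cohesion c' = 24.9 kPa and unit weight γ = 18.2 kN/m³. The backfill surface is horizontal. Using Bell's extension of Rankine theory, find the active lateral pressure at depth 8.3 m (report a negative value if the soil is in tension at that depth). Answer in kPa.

K_a = (1 − sin φ)/(1 + sin φ) = 0.3098.
σ_a = K_a γ z − 2c√K_a = 0.3098×18.2×8.3 − 2×24.9×0.5566 = 19.08 kPa.

19.1 kPa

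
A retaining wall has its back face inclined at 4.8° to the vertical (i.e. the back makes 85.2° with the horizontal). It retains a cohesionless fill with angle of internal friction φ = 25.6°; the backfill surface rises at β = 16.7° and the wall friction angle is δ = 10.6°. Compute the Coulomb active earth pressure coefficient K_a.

0.531

K_a = sin²(α+φ) / [sin²α · sin(α−δ) · (1 + √{sin(φ+δ)sin(φ−β) / (sin(α−δ)sin(α+β))})²].
With α = 85.2°, φ = 25.6°, δ = 10.6°, β = 16.7°: K_a = 0.5309.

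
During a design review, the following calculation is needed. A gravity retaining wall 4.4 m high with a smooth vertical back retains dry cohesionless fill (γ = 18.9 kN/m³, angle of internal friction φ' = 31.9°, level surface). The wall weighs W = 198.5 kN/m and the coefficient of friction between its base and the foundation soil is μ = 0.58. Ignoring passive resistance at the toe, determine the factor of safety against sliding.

2.04

K_a = tan²(45° − 31.9°/2) = 0.3085.
P_a = ½K_aγH² = 0.5×0.3085×18.9×4.4² = 56.45 kN/m, acting at H/3 = 1.467 m above the base.
FS_sliding = μW / P_a = 0.58×198.5 / 56.45 = 2.040.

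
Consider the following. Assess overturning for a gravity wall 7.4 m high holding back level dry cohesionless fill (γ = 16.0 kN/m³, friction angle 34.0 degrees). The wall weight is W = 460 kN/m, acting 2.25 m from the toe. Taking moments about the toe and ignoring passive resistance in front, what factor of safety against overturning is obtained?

3.39

K_a = tan²(45° − 34.0°/2) = 0.2827.
P_a = ½K_aγH² = 0.5×0.2827×16.0×7.4² = 123.9 kN/m, acting at H/3 = 2.467 m above the base.
Overturning moment M_o = P_a × H/3 = 123.9 × 2.467 = 305.5.
Resisting moment M_r = W × 2.25 = 460 × 2.25 = 1035.
FS_overturning = M_r/M_o = 1035/305.5 = 3.388.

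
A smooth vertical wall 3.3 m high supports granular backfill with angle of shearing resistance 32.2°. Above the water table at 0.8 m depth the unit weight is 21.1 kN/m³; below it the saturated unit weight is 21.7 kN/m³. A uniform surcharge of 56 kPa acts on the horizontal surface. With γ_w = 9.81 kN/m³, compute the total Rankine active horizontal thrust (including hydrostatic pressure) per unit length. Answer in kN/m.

113 kN/m

K_a = tan²(45° − φ/2) = 0.3047.
γ' = 21.7 − 9.81 = 11.89 kN/m³. h₂ = H − d_w = 2.5 m.
σ'_h: at surface K_a·q = 17.07; at WT K_a(q+γd_w) = 22.21; at base K_a(q+γd_w+γ'h₂) = 31.27 kPa.
P₁ = ½(17.07+22.21)×0.8 = 15.71; P₂ = ½(22.21+31.27)×2.5 = 66.85; P_w = ½γ_w h₂² = 30.66.
Total = 15.71+66.85+30.66 = 113.2 kN/m.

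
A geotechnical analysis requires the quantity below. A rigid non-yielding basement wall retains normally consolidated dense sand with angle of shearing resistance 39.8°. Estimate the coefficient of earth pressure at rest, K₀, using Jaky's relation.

0.360

K₀ = 1 − sin φ' = 1 − sin 39.8° = 0.3599.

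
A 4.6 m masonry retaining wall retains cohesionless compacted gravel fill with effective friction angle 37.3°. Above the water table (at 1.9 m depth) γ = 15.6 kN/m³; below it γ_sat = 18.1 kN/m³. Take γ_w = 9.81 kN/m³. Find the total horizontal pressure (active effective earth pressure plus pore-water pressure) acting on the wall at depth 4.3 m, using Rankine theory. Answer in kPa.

K_a = (1 − sin φ)/(1 + sin φ) = 0.2453.
γ' = 18.1 − 9.81 = 8.290 kN/m³.
Effective vertical stress at 4.3 m: σ'_v = 15.6×1.9 + 8.290×2.40 = 49.54 kPa.
σ'_h = K_a σ'_v = 0.2453 × 49.54 = 12.15 kPa; u = γ_w × 2.40 = 23.54 kPa.
Total σ_h = 12.15 + 23.54 = 35.70 kPa.

35.7 kPa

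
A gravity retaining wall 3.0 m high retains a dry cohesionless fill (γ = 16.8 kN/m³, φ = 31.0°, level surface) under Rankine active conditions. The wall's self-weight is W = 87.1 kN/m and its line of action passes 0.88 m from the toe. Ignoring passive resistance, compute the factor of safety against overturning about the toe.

K_a = tan²(45° − 31.0°/2) = 0.3201.
P_a = ½K_aγH² = 0.5×0.3201×16.8×3.0² = 24.20 kN/m, acting at H/3 = 1.000 m above the base.
Overturning moment M_o = P_a × H/3 = 24.20 × 1.000 = 24.20.
Resisting moment M_r = W × 0.88 = 87.1 × 0.88 = 76.65.
FS_overturning = M_r/M_o = 76.65/24.20 = 3.167.

3.17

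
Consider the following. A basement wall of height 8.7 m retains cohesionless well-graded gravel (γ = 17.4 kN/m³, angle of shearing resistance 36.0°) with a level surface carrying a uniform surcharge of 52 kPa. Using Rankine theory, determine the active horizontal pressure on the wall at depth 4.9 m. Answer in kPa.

K_a = (1 − sin φ)/(1 + sin φ) = 0.2596.
σ_v = γz + q = 17.4 × 4.9 + 52 = 137.3 kPa.
σ_h = K_a σ_v = 0.2596 × 137.3 = 35.63 kPa.

35.6 kPa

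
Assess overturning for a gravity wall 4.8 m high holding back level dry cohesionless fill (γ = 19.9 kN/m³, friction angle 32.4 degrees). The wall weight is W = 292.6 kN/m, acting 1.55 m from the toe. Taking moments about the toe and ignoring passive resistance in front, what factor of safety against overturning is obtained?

K_a = tan²(45° − 32.4°/2) = 0.3022.
P_a = ½K_aγH² = 0.5×0.3022×19.9×4.8² = 69.29 kN/m, acting at H/3 = 1.600 m above the base.
Overturning moment M_o = P_a × H/3 = 69.29 × 1.600 = 110.9.
Resisting moment M_r = W × 1.55 = 292.6 × 1.55 = 453.5.
FS_overturning = M_r/M_o = 453.5/110.9 = 4.091.

4.09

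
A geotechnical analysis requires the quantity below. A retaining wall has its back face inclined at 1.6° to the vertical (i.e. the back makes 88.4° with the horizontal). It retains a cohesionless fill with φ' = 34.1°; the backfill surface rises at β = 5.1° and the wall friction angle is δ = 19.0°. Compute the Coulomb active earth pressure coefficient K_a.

0.281

K_a = sin²(α+φ) / [sin²α · sin(α−δ) · (1 + √{sin(φ+δ)sin(φ−β) / (sin(α−δ)sin(α+β))})²].
With α = 88.4°, φ = 34.1°, δ = 19.0°, β = 5.1°: K_a = 0.2813.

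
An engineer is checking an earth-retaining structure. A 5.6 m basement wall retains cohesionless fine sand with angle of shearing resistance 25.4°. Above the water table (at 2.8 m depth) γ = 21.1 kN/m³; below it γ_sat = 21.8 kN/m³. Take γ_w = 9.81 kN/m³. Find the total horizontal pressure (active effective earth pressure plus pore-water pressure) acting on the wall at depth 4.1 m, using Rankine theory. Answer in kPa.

42.6 kPa

K_a = (1 − sin φ)/(1 + sin φ) = 0.3996.
γ' = 21.8 − 9.81 = 11.99 kN/m³.
Effective vertical stress at 4.1 m: σ'_v = 21.1×2.8 + 11.99×1.30 = 74.67 kPa.
σ'_h = K_a σ'_v = 0.3996 × 74.67 = 29.84 kPa; u = γ_w × 1.30 = 12.75 kPa.
Total σ_h = 29.84 + 12.75 = 42.59 kPa.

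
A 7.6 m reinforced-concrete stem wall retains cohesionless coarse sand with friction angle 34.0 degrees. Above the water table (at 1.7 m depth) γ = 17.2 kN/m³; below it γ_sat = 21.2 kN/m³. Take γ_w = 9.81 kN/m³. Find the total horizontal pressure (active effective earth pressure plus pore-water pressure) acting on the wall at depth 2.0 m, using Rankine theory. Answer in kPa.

K_a = (1 − sin φ)/(1 + sin φ) = 0.2827.
γ' = 21.2 − 9.81 = 11.39 kN/m³.
Effective vertical stress at 2.0 m: σ'_v = 17.2×1.7 + 11.39×0.300 = 32.66 kPa.
σ'_h = K_a σ'_v = 0.2827 × 32.66 = 9.233 kPa; u = γ_w × 0.300 = 2.943 kPa.
Total σ_h = 9.233 + 2.943 = 12.18 kPa.

12.2 kPa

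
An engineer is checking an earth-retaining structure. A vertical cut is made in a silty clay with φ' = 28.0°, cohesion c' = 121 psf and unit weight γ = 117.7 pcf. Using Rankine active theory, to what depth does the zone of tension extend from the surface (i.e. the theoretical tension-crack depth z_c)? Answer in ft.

K_a = tan²(45° − 28.0°/2) = 0.3610; √K_a = 0.6009.
The active pressure is zero where K_a γ z = 2c√K_a, so z_c = 2c/(γ√K_a) = 2×121/(117.7×0.6009) = 3.422 ft.

3.42 ft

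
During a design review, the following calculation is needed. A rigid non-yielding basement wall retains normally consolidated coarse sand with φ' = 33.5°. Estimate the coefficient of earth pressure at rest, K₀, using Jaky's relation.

K₀ = 1 − sin φ' = 1 − sin 33.5° = 0.4481.

0.448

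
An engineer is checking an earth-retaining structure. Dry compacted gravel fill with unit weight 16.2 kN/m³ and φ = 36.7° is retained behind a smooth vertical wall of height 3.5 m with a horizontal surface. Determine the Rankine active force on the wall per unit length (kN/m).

K_a = tan²(45° − φ/2) = 0.2519.
P_a = ½ K_a γ H² = 0.5 × 0.2519 × 16.2 × 3.5² = 24.99 kN/m.

25.0 kN/m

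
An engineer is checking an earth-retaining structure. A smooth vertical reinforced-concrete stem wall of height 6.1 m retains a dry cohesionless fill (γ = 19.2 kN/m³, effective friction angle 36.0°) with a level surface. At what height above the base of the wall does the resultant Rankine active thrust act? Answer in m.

K_a = 0.2596.
The pressure distribution is triangular, so the resultant acts at H/3 above the base = 6.1/3 = 2.033 m.

2.03 m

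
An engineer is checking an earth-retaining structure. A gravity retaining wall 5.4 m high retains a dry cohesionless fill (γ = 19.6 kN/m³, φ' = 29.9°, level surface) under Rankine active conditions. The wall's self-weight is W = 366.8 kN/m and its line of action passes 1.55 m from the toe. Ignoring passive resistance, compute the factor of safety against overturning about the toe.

3.30

K_a = tan²(45° − 29.9°/2) = 0.3347.
P_a = ½K_aγH² = 0.5×0.3347×19.6×5.4² = 95.64 kN/m, acting at H/3 = 1.800 m above the base.
Overturning moment M_o = P_a × H/3 = 95.64 × 1.800 = 172.2.
Resisting moment M_r = W × 1.55 = 366.8 × 1.55 = 568.5.
FS_overturning = M_r/M_o = 568.5/172.2 = 3.303.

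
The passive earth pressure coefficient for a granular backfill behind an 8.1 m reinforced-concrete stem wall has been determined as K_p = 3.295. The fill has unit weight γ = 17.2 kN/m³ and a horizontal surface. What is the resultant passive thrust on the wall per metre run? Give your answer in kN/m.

P = ½ K_p γ H² = 0.5 × 3.295 × 17.2 × 8.1² = 1859 kN/m.

1860 kN/m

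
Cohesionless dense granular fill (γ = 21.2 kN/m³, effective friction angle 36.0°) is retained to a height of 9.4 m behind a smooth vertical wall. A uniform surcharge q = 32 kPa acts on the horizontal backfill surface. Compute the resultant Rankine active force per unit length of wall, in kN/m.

K_a = tan²(45° − φ/2) = 0.2596.
Soil triangle: ½ K_a γ H² = 0.5×0.2596×21.2×9.4² = 243.2 kN/m.
Surcharge rectangle: K_a q H = 0.2596×32×9.4 = 78.09 kN/m.
Total = 243.2 + 78.09 = 321.3 kN/m.

321 kN/m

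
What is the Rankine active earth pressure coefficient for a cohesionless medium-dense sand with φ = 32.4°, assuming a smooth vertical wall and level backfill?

0.302

K_a = tan²(45° − φ/2) = tan²(28.80°) = 0.3022.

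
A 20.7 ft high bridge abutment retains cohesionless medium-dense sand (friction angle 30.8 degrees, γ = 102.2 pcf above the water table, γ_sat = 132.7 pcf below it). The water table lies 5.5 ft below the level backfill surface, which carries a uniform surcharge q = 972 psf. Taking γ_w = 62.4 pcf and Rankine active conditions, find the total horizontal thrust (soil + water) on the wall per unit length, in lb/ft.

19600 lb/ft

K_a = tan²(45° − φ/2) = 0.3227.
γ' = 132.7 − 62.4 = 70.30 pcf. h₂ = H − d_w = 15.2 ft.
σ'_h: at surface K_a·q = 313.7; at WT K_a(q+γd_w) = 495.1; at base K_a(q+γd_w+γ'h₂) = 839.9 psf.
P₁ = ½(313.7+495.1)×5.5 = 2224; P₂ = ½(495.1+839.9)×15.2 = 10150; P_w = ½γ_w h₂² = 7208.
Total = 2224+10150+7208 = 19580 lb/ft.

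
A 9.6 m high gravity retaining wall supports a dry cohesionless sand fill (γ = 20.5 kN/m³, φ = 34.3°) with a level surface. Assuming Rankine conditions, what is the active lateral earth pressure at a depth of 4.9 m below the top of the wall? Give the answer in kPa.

28.0 kPa

K_a = (1 − sin φ)/(1 + sin φ) = 0.2792.
σ_h = K_a γ z = 0.2792 × 20.5 × 4.9 = 28.04 kPa.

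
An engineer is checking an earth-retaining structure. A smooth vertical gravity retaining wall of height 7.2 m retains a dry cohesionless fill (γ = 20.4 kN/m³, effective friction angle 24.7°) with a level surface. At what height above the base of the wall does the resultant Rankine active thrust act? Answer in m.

2.40 m

K_a = 0.4106.
The pressure distribution is triangular, so the resultant acts at H/3 above the base = 7.2/3 = 2.400 m.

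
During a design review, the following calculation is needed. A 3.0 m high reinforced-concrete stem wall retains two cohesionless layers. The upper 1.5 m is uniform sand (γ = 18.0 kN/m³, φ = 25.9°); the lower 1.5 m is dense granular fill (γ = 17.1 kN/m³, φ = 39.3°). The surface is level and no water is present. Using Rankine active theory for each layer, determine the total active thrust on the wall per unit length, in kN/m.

21.3 kN/m

K_a1 = tan²(45°−25.9°/2) = 0.3920; K_a2 = tan²(45°−39.3°/2) = 0.2245.
Layer 1: σ at base = K_a1 γ₁ h₁ = 10.58 kPa; P₁ = ½×10.58×1.5 = 7.938.
Layer 2: σ_v at top = γ₁h₁ = 27.00; σ_h top = K_a2×27.00 = 6.060; σ_h base = K_a2×(27.00+17.1×1.5) = 11.82.
P₂ = ½(6.060+11.82)×1.5 = 13.41. Total P_a = 7.938+13.41 = 21.35 kN/m.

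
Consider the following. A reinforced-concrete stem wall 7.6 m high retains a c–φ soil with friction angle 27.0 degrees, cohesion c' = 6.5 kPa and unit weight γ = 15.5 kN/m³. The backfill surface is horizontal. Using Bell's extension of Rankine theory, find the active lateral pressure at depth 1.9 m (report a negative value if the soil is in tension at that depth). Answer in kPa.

3.09 kPa

K_a = (1 − sin φ)/(1 + sin φ) = 0.3755.
σ_a = K_a γ z − 2c√K_a = 0.3755×15.5×1.9 − 2×6.5×0.6128 = 3.093 kPa.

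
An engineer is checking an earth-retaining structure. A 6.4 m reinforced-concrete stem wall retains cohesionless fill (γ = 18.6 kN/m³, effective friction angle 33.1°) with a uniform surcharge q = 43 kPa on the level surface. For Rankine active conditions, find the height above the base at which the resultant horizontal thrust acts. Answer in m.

2.58 m

K_a = 0.2936.
Triangular part P₁ = ½K_aγH² = 111.8 at H/3 = 2.133 m; rectangular part P₂ = K_a q H = 80.79 at H/2 = 3.200 m.
ȳ = (P₁·2.133 + P₂·3.200)/(P₁+P₂) = 2.581 m.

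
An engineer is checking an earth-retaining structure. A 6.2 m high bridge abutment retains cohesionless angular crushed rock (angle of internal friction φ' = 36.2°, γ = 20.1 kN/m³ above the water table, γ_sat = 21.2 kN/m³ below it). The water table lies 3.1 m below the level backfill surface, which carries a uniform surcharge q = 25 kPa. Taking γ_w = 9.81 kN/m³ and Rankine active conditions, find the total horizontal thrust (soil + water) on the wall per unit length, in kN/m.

176 kN/m

K_a = tan²(45° − φ/2) = 0.2574.
γ' = 21.2 − 9.81 = 11.39 kN/m³. h₂ = H − d_w = 3.1 m.
σ'_h: at surface K_a·q = 6.435; at WT K_a(q+γd_w) = 22.47; at base K_a(q+γd_w+γ'h₂) = 31.56 kPa.
P₁ = ½(6.435+22.47)×3.1 = 44.81; P₂ = ½(22.47+31.56)×3.1 = 83.75; P_w = ½γ_w h₂² = 47.14.
Total = 44.81+83.75+47.14 = 175.7 kN/m.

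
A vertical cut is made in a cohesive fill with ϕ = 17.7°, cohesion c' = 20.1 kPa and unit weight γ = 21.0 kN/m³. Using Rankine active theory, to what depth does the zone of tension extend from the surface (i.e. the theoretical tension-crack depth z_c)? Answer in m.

2.62 m

K_a = tan²(45° − 17.7°/2) = 0.5337; √K_a = 0.7306.
The active pressure is zero where K_a γ z = 2c√K_a, so z_c = 2c/(γ√K_a) = 2×20.1/(21.0×0.7306) = 2.620 m.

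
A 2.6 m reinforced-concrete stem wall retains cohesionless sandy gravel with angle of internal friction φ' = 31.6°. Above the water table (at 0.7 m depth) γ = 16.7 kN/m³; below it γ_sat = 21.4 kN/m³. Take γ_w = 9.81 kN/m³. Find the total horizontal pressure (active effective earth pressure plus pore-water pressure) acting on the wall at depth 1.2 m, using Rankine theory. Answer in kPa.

10.4 kPa

K_a = (1 − sin φ)/(1 + sin φ) = 0.3123.
γ' = 21.4 − 9.81 = 11.59 kN/m³.
Effective vertical stress at 1.2 m: σ'_v = 16.7×0.7 + 11.59×0.500 = 17.48 kPa.
σ'_h = K_a σ'_v = 0.3123 × 17.48 = 5.461 kPa; u = γ_w × 0.500 = 4.905 kPa.
Total σ_h = 5.461 + 4.905 = 10.37 kPa.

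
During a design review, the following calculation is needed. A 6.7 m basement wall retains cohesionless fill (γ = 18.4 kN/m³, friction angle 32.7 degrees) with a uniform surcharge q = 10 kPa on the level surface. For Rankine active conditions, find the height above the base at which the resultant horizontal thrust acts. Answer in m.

K_a = 0.2985.
Triangular part P₁ = ½K_aγH² = 123.3 at H/3 = 2.233 m; rectangular part P₂ = K_a q H = 20.00 at H/2 = 3.350 m.
ȳ = (P₁·2.233 + P₂·3.350)/(P₁+P₂) = 2.389 m.

2.39 m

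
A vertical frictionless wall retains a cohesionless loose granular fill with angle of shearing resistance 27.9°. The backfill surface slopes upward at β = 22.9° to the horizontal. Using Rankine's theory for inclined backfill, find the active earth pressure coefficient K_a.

K_a = cos β · (cos β − √(cos²β − cos²φ)) / (cos β + √(cos²β − cos²φ)).
cos β = 0.9212, cos φ = 0.8838, √(cos²β − cos²φ) = 0.2599.
K_a = 0.9212 × (0.9212 − 0.2599)/(0.9212 + 0.2599) = 0.5158.

0.516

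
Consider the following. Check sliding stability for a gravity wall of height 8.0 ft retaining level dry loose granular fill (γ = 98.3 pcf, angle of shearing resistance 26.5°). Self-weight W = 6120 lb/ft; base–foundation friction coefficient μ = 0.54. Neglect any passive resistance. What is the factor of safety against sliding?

2.74

K_a = tan²(45° − 26.5°/2) = 0.3829.
P_a = ½K_aγH² = 0.5×0.3829×98.3×8.0² = 1205 lb/ft, acting at H/3 = 2.667 ft above the base.
FS_sliding = μW / P_a = 0.54×6120 / 1205 = 2.744.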